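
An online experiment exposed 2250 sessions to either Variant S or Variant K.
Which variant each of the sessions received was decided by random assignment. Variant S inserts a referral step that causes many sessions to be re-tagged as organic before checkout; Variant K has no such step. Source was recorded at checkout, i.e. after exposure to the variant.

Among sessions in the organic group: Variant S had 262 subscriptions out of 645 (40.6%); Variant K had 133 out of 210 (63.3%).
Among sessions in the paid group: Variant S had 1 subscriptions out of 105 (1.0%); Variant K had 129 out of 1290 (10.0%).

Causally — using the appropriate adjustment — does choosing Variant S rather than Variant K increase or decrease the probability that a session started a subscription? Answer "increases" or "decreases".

increases

Variant K is higher inside every traffic source stratum but Variant S is higher in aggregate. Whether to stratify depends on how traffic source relates to the variant.
Traffic source here is a post-treatment variable shaped by the variant; conditioning on it would introduce bias rather than remove it. The overall comparison is the causal one.
Pooled: Variant S 35.1% vs Variant K 17.5%; Variant S is higher overall.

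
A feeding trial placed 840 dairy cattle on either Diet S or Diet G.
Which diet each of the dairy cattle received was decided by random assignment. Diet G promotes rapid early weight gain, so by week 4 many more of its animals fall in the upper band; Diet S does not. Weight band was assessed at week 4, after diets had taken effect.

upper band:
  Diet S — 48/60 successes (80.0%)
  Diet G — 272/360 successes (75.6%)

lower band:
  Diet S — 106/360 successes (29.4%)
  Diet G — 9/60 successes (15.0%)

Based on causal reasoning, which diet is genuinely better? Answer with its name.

Week-4 weight band is recorded after the diet and is itself shifted by it — it sits on the causal path from diet to outcome. Conditioning on a mediator would strip out part of the effect we want; the pooled comparison gives the total causal effect.
Pooled: Diet S 36.7% vs Diet G 66.9%; Diet G is higher overall.

Diet G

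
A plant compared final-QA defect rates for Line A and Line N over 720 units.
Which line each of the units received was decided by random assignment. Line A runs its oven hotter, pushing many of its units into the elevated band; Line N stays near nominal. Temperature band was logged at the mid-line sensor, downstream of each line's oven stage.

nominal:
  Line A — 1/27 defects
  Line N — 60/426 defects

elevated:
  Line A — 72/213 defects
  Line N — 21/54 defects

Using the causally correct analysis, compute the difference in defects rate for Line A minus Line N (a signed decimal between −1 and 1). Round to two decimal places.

+0.14

Within every in-process temperature band level Line A has the lower rate, yet pooled Line N does — Simpson's reversal.
Stratifying would compare lines among units the lines themselves sorted into in-process temperature band groups — a form of selection on an intermediate. The unconditioned pooled rates give the total causal effect.
The causal difference is the pooled difference: 0.304 − 0.169 = +0.135.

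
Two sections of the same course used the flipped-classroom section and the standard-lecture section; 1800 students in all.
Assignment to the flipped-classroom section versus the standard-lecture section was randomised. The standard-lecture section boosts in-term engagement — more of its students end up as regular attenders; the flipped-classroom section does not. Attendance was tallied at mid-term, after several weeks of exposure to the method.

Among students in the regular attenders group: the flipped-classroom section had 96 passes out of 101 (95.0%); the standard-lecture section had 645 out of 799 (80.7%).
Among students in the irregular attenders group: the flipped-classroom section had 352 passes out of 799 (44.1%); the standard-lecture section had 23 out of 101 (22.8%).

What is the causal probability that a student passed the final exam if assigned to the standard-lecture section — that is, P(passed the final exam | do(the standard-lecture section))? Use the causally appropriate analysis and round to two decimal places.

0.74

Mid-term attendance here is a post-treatment variable shaped by the teaching method; conditioning on it would introduce bias rather than remove it. The overall comparison is the causal one.
So P(outcome | do(the standard-lecture section)) is just the pooled rate for the standard-lecture section: 668/900 = 0.742.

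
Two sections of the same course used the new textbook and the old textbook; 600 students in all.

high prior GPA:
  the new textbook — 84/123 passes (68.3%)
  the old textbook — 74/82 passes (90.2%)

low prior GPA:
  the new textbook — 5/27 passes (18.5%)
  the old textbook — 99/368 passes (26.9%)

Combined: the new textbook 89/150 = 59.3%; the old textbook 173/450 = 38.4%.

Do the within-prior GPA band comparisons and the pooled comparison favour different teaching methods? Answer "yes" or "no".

yes

Within each prior GPA band level (high prior GPA 68.3% vs 90.2%; low prior GPA 18.5% vs 26.9%), the old textbook has the higher rate every time. Pooled: 59.3% vs 38.4% — the new textbook has the higher rate overall. The two comparisons disagree.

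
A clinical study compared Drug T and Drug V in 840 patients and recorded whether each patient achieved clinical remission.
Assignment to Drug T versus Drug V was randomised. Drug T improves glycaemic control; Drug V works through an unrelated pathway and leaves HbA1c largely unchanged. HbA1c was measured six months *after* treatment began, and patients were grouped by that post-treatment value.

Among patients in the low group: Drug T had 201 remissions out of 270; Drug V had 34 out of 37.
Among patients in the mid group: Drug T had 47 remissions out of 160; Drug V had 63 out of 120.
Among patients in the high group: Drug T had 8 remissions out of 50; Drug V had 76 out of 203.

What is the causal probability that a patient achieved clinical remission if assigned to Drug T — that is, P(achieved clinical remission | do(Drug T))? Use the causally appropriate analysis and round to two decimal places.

HbA1c lies on the pathway drug → HbA1c → outcome, so adjusting for it blocks the indirect effect. For the total causal effect of drug, use the unadjusted pooled rates.
So P(outcome | do(Drug T)) is just the pooled rate for Drug T: 256/480 = 0.533.

0.53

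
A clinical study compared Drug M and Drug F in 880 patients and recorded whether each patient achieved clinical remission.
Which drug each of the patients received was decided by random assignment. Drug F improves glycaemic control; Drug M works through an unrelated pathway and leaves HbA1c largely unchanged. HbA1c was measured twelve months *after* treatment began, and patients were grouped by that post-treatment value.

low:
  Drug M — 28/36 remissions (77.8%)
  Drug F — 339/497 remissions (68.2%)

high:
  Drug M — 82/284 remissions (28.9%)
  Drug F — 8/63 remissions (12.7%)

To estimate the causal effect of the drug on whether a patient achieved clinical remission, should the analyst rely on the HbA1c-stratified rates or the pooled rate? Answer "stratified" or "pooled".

The HbA1c-specific comparison favours Drug M throughout, but the pooled figures favour Drug F. The question is whether to condition on HbA1c.
HbA1c here is a post-treatment variable shaped by the drug; conditioning on it would introduce bias rather than remove it. The overall comparison is the causal one.
Pooled: Drug M 34.4% vs Drug F 62.0%; Drug F is higher overall.

pooled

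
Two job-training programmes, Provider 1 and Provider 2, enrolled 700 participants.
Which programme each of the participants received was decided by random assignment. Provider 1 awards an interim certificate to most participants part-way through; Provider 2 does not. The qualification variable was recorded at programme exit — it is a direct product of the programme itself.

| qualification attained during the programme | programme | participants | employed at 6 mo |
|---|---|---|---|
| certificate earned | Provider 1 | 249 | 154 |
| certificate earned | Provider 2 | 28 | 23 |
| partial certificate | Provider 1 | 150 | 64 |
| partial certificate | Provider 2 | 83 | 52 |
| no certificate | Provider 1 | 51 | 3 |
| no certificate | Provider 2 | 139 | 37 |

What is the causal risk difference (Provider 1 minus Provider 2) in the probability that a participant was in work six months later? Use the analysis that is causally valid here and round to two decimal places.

+0.04

Qualification attained during the programme lies on the pathway programme → qualification attained during the programme → outcome, so adjusting for it blocks the indirect effect. For the total causal effect of programme, use the unadjusted pooled rates.
The causal difference is the pooled difference: 0.491 − 0.448 = +0.043.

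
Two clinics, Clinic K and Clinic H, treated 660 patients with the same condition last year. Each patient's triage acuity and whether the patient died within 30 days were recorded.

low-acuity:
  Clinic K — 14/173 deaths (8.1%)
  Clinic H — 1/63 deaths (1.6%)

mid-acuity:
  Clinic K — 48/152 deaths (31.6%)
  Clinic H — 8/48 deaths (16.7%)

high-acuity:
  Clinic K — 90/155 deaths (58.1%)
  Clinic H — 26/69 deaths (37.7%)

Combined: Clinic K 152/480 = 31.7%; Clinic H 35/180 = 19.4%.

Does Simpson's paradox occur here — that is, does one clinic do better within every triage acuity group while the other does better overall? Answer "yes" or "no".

no

Within each triage acuity level (low-acuity 8.1% vs 1.6%; mid-acuity 31.6% vs 16.7%; high-acuity 58.1% vs 37.7%), Clinic H has the lower rate every time. Pooled: 31.7% vs 19.4% — Clinic H has the lower rate overall. They agree.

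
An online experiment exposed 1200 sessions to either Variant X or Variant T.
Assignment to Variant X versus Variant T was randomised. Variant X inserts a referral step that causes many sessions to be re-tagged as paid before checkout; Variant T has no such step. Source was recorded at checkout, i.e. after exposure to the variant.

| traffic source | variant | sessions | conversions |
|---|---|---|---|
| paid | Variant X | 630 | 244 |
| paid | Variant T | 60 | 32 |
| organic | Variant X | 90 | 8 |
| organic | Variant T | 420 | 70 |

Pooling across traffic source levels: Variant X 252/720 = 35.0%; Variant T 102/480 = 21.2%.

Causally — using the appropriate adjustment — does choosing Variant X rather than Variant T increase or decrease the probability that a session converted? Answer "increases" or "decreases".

increases

The stratified and pooled comparisons disagree (Variant T wins within each traffic source; Variant X wins overall), so the answer turns on the causal role of traffic source.
Traffic source here is a post-treatment variable shaped by the variant; conditioning on it would introduce bias rather than remove it. The overall comparison is the causal one.
Pooled: Variant X 35.0% vs Variant T 21.2%; Variant X is higher overall.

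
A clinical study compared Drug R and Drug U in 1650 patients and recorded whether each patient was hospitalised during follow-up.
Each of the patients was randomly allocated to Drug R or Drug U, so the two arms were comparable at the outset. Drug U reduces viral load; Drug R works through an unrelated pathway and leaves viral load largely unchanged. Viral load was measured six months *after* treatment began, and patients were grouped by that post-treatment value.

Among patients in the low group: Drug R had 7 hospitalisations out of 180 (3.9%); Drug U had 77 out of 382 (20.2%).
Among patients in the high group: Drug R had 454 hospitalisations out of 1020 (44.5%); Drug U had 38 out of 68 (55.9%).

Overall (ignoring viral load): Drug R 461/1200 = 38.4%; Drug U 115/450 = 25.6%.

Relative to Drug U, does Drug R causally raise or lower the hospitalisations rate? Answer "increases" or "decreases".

increases

Within every viral load level Drug R has the lower rate, yet pooled Drug U does — Simpson's reversal.
Because the drug influences viral load, viral load is a post-treatment mediator, not a confounder. Stratifying on it would bias the estimate; the causal effect is the crude pooled difference.
Pooled: Drug R 38.4% vs Drug U 25.6%; Drug U is lower overall.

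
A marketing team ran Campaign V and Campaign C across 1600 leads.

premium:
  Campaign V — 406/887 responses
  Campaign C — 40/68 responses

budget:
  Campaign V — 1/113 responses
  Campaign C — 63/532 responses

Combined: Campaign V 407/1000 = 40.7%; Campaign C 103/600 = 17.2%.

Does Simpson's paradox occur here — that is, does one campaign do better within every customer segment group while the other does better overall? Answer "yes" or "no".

yes

Within each customer segment level (premium 45.8% vs 58.8%; budget 0.9% vs 11.8%), Campaign C has the higher rate every time. Pooled: 40.7% vs 17.2% — Campaign V has the higher rate overall. The two comparisons disagree.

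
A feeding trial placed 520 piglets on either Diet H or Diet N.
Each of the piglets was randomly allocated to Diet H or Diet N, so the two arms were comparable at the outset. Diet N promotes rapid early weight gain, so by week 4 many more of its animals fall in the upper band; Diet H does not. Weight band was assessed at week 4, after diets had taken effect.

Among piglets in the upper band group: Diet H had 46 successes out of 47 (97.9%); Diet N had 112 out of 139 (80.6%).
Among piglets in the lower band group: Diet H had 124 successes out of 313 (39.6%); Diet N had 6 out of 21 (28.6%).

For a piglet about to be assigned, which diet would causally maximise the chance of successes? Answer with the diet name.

Diet N

The week-4 weight band-specific comparison favours Diet H throughout, but the pooled figures favour Diet N. The question is whether to condition on week-4 weight band.
Week-4 weight band lies on the pathway diet → week-4 weight band → outcome, so adjusting for it blocks the indirect effect. For the total causal effect of diet, use the unadjusted pooled rates.
Pooled: Diet H 47.2% vs Diet N 73.8%; Diet N is higher overall.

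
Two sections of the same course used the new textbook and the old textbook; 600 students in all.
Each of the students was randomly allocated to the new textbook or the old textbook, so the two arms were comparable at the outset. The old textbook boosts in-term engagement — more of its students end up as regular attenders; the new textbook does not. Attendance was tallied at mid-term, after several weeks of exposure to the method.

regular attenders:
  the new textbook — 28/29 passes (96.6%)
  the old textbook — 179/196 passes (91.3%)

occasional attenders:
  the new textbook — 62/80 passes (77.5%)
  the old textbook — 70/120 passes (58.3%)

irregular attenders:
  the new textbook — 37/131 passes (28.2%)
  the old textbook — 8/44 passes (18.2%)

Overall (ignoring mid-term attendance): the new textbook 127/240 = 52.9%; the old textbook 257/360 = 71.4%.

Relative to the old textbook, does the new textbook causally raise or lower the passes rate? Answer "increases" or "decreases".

Mid-term attendance lies on the pathway teaching method → mid-term attendance → outcome, so adjusting for it blocks the indirect effect. For the total causal effect of teaching method, use the unadjusted pooled rates.
Pooled: the new textbook 52.9% vs the old textbook 71.4%; the old textbook is higher overall.

decreases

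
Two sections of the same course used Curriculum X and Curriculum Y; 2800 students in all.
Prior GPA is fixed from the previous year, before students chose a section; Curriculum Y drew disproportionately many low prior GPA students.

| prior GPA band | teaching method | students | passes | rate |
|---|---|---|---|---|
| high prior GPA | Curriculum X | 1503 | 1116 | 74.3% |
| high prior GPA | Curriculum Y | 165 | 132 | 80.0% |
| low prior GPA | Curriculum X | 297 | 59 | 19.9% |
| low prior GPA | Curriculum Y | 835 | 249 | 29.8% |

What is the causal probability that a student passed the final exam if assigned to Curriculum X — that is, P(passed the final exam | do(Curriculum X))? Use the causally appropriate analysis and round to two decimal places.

The imbalance in prior GPA band arose from how students were allocated, not from anything the teaching method did; and prior GPA band independently affects the outcome. The pooled gap is confounded — condition on prior GPA band.
Standardising Curriculum X to the population prior GPA band mix: 0.596·1116/1503 + 0.404·59/297 = 0.523.

0.52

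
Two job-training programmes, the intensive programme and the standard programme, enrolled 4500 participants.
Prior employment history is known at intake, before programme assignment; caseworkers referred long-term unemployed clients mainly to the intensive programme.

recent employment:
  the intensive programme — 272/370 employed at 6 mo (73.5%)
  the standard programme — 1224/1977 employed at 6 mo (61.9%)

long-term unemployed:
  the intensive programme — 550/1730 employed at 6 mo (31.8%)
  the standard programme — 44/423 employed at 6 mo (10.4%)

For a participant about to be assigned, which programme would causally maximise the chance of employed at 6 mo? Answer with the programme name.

The stratified and pooled comparisons disagree (the intensive programme wins within each prior employment history; the standard programme wins overall), so the answer turns on the causal role of prior employment history.
Prior employment history differs across programmes for reasons unrelated to any effect of the programme itself, and it separately predicts the outcome — a classic confounder. We must compare within prior employment history levels.
Within each level — recent employment: 73.5% vs 61.9%; long-term unemployed: 31.8% vs 10.4% — the intensive programme is higher every time.

the intensive programme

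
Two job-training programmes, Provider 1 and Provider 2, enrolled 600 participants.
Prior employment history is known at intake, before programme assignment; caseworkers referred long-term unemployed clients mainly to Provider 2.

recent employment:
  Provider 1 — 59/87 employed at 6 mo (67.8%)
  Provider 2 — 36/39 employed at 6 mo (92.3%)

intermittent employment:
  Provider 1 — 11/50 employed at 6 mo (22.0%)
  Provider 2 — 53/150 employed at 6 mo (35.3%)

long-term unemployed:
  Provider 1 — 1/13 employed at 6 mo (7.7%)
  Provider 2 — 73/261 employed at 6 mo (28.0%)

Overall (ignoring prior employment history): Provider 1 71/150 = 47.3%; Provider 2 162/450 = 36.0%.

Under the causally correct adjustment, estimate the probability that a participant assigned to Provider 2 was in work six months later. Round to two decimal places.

0.44

Prior employment history satisfies the back-door criterion: it is not a descendant of the programme, and it blocks the spurious path from programme to outcome. Adjusting for it (i.e., using the within-prior employment history rates) gives the causal effect.
Standardising Provider 2 to the population prior employment history mix: 0.210·36/39 + 0.333·53/150 + 0.457·73/261 = 0.439.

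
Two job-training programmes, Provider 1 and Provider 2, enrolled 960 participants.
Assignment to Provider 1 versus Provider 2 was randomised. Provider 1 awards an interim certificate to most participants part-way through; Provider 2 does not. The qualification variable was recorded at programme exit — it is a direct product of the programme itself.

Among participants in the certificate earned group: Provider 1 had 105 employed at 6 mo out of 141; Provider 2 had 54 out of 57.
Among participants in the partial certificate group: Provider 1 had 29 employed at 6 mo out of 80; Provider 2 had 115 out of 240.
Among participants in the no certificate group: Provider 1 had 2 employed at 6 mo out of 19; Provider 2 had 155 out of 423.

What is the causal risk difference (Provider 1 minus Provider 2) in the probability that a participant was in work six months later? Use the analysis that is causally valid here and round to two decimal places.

Within every qualification attained during the programme level Provider 2 has the higher rate, yet pooled Provider 1 does — Simpson's reversal.
The distribution of qualification attained during the programme is itself part of what the programme does — it is an intermediate outcome. Holding it fixed would remove that part of the effect; the total effect is the pooled difference.
The causal difference is the pooled difference: 0.567 − 0.450 = +0.117.

+0.12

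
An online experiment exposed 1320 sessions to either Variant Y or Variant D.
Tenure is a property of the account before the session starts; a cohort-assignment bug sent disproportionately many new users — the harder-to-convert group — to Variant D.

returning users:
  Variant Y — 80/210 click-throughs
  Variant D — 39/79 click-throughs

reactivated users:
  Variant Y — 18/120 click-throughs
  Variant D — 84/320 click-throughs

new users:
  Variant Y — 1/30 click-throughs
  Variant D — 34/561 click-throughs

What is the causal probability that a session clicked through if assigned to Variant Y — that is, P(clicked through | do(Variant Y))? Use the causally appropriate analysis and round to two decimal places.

User tenure differs across variants for reasons unrelated to any effect of the variant itself, and it separately predicts the outcome — a classic confounder. We must compare within user tenure levels.
Standardising Variant Y to the population user tenure mix: 0.219·80/210 + 0.333·18/120 + 0.448·1/30 = 0.148.

0.15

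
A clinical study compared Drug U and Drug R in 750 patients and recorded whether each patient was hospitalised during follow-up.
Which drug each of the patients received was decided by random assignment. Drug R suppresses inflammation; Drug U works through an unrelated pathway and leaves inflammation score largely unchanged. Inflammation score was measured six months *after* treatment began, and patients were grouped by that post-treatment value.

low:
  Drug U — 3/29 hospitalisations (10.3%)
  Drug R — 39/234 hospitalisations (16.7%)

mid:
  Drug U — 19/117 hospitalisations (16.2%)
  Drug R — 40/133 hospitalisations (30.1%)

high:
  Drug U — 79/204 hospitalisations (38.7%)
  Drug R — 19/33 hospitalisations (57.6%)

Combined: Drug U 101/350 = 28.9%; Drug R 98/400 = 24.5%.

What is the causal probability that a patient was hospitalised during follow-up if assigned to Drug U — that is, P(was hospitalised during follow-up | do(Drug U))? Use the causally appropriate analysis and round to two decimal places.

0.29

Drug U is lower inside every inflammation score stratum but Drug R is lower in aggregate. Whether to stratify depends on how inflammation score relates to the drug.
Because the drug influences inflammation score, inflammation score is a post-treatment mediator, not a confounder. Stratifying on it would bias the estimate; the causal effect is the crude pooled difference.
So P(outcome | do(Drug U)) is just the pooled rate for Drug U: 101/350 = 0.289.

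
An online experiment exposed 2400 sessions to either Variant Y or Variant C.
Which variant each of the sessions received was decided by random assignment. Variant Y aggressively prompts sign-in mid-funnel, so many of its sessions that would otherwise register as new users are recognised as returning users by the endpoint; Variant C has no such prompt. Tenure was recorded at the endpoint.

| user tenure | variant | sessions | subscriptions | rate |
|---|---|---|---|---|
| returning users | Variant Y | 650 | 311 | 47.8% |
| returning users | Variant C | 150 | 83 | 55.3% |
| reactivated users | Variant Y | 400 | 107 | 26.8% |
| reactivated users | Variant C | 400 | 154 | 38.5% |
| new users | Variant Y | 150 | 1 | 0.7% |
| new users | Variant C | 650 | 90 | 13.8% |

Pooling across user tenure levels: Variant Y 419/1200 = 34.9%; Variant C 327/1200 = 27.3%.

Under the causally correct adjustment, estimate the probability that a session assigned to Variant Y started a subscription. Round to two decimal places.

0.35

Variant C is higher inside every user tenure stratum but Variant Y is higher in aggregate. Whether to stratify depends on how user tenure relates to the variant.
User tenure lies on the pathway variant → user tenure → outcome, so adjusting for it blocks the indirect effect. For the total causal effect of variant, use the unadjusted pooled rates.
So P(outcome | do(Variant Y)) is just the pooled rate for Variant Y: 419/1200 = 0.349.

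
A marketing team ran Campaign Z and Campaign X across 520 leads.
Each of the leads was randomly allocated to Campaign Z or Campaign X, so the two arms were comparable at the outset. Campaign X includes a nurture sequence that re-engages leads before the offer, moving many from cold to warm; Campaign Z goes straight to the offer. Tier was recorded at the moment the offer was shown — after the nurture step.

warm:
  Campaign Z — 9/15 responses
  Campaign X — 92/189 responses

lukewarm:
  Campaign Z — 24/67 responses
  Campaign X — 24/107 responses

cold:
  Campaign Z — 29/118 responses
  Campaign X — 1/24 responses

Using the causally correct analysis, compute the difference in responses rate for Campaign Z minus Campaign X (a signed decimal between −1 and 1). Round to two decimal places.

-0.06

Because the campaign influences engagement tier, engagement tier is a post-treatment mediator, not a confounder. Stratifying on it would bias the estimate; the causal effect is the crude pooled difference.
The causal difference is the pooled difference: 0.310 − 0.366 = -0.056.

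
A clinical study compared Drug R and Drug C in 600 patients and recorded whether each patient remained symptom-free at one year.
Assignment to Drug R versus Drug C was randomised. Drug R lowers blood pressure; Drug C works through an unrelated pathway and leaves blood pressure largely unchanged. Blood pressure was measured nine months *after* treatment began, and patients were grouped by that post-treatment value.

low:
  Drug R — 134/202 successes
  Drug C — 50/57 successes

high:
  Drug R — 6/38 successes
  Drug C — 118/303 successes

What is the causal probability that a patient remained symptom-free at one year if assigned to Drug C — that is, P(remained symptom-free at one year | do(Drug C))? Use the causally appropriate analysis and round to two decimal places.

Because the drug influences blood pressure, blood pressure is a post-treatment mediator, not a confounder. Stratifying on it would bias the estimate; the causal effect is the crude pooled difference.
So P(outcome | do(Drug C)) is just the pooled rate for Drug C: 168/360 = 0.467.

0.47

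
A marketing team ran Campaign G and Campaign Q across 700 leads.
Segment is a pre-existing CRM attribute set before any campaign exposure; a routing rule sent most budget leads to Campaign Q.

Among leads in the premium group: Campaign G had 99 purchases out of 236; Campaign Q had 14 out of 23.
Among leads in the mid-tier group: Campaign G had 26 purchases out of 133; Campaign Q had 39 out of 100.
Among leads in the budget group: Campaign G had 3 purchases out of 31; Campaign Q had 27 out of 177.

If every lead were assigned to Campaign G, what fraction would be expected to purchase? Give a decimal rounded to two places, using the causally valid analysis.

0.25

Within every customer segment level Campaign Q has the higher rate, yet pooled Campaign G does — Simpson's reversal.
Nothing the campaign does changes customer segment; the imbalance is an allocation artefact. With customer segment also predicting the outcome, the pooled figure is confounded, and the within-stratum comparison is the causal one.
Standardising Campaign G to the population customer segment mix: 0.370·99/236 + 0.333·26/133 + 0.297·3/31 = 0.249.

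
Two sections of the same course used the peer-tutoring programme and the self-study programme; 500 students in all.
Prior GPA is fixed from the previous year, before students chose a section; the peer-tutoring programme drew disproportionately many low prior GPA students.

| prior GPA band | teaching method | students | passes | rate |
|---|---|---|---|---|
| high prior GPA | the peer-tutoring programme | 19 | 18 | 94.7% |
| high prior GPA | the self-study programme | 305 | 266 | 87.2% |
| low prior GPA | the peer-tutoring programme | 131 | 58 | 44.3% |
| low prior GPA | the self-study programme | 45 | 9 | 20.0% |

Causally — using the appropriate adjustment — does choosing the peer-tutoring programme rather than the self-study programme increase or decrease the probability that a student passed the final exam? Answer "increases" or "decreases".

Since prior GPA band is a pre-existing factor (not a product of the teaching method) and it affects the outcome on its own, it is a confounder. The stratified rates, not the pooled rate, identify the causal effect.
Within each level — high prior GPA: 94.7% vs 87.2%; low prior GPA: 44.3% vs 20.0% — the peer-tutoring programme is higher every time.

increases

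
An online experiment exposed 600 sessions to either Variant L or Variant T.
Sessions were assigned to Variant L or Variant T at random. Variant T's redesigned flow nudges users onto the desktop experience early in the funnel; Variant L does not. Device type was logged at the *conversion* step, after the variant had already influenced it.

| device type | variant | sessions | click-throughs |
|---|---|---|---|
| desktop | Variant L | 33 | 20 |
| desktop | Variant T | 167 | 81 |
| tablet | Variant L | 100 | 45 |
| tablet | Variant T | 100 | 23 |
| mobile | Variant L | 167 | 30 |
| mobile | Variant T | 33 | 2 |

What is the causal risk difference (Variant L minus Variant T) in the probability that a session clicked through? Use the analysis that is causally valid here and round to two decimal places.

-0.04

Variant L is higher inside every device type stratum but Variant T is higher in aggregate. Whether to stratify depends on how device type relates to the variant.
Device type is downstream of the variant. One should not condition on a consequence of treatment, so the overall rates are the right comparison.
The causal difference is the pooled difference: 0.317 − 0.353 = -0.037.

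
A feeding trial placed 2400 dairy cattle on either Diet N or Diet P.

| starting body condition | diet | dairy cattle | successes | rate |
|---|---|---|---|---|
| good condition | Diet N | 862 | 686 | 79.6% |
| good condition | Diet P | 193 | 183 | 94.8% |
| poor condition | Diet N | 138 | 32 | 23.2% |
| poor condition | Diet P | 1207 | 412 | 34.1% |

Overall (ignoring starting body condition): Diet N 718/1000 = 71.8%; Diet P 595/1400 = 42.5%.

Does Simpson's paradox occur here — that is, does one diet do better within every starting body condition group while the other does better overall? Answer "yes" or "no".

Within each starting body condition level (good condition 79.6% vs 94.8%; poor condition 23.2% vs 34.1%), Diet P has the higher rate every time. Pooled: 71.8% vs 42.5% — Diet N has the higher rate overall. The two comparisons disagree.

yes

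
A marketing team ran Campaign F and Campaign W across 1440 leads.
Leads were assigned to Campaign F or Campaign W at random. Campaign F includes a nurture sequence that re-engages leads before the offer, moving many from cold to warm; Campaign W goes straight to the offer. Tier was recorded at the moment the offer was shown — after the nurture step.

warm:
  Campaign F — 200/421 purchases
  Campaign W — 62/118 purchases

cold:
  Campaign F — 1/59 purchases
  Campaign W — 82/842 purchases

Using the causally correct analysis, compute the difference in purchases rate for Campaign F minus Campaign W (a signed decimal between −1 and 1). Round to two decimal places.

+0.27

Within every engagement tier level Campaign W has the higher rate, yet pooled Campaign F does — Simpson's reversal.
Engagement tier is recorded after the campaign and is itself shifted by it — it sits on the causal path from campaign to outcome. Conditioning on a mediator would strip out part of the effect we want; the pooled comparison gives the total causal effect.
The causal difference is the pooled difference: 0.419 − 0.150 = +0.269.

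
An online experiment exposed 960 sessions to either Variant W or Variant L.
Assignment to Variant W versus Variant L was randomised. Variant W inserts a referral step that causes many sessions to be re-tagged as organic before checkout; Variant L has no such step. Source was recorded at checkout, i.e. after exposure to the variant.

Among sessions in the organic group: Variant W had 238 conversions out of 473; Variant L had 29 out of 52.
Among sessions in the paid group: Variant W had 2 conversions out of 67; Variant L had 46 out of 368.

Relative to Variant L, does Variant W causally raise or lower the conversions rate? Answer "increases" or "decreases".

increases

Stratifying would compare variants among sessions the variants themselves sorted into traffic source groups — a form of selection on an intermediate. The unconditioned pooled rates give the total causal effect.
Pooled: Variant W 44.4% vs Variant L 17.9%; Variant W is higher overall.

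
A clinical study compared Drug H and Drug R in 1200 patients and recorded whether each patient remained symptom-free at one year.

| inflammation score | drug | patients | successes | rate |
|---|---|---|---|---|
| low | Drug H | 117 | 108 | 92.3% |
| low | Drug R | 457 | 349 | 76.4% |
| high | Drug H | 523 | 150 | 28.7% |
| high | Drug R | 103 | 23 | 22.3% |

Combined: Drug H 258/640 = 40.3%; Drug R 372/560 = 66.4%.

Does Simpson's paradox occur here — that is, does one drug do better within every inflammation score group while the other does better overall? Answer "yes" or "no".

Within each inflammation score level (low 92.3% vs 76.4%; high 28.7% vs 22.3%), Drug H has the higher rate every time. Pooled: 40.3% vs 66.4% — Drug R has the higher rate overall. The two comparisons disagree.

yes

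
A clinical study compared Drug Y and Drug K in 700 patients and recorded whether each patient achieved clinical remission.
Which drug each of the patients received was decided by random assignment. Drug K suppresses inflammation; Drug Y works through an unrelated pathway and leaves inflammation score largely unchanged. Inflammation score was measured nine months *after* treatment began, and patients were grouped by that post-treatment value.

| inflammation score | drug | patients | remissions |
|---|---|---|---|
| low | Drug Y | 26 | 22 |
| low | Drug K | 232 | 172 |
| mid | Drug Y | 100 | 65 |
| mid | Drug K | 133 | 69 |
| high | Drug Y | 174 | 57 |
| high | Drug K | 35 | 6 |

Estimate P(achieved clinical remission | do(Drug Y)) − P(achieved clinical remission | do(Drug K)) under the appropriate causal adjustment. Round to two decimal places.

-0.14

Inflammation score lies on the pathway drug → inflammation score → outcome, so adjusting for it blocks the indirect effect. For the total causal effect of drug, use the unadjusted pooled rates.
The causal difference is the pooled difference: 0.480 − 0.618 = -0.138.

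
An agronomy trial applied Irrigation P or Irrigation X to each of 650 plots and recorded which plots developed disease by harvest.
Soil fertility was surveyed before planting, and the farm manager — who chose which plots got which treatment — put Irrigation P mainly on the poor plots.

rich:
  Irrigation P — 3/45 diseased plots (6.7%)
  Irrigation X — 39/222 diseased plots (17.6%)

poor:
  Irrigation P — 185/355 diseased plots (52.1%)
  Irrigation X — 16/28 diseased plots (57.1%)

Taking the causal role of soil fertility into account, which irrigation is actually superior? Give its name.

Irrigation P

Within every soil fertility level Irrigation P has the lower rate, yet pooled Irrigation X does — Simpson's reversal.
Soil fertility is set before the irrigation has any effect — it is not caused by the irrigation — and it independently drives the outcome. That makes it a confounder, so the causal comparison is within soil fertility levels.
Within each level — rich: 6.7% vs 17.6%; poor: 52.1% vs 57.1% — Irrigation P is lower every time.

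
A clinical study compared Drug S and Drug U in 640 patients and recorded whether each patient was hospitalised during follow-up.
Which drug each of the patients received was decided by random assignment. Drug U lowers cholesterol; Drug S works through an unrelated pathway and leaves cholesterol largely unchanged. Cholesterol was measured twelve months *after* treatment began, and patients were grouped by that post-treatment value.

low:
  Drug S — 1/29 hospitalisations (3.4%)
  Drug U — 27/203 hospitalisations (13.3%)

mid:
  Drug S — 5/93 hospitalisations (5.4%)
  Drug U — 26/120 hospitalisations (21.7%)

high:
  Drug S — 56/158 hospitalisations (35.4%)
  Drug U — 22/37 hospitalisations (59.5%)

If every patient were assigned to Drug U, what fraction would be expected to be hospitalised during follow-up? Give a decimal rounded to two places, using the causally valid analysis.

The cholesterol-specific comparison favours Drug S throughout, but the pooled figures favour Drug U. The question is whether to condition on cholesterol.
Stratifying would compare drugs among patients the drugs themselves sorted into cholesterol groups — a form of selection on an intermediate. The unconditioned pooled rates give the total causal effect.
So P(outcome | do(Drug U)) is just the pooled rate for Drug U: 75/360 = 0.208.

0.21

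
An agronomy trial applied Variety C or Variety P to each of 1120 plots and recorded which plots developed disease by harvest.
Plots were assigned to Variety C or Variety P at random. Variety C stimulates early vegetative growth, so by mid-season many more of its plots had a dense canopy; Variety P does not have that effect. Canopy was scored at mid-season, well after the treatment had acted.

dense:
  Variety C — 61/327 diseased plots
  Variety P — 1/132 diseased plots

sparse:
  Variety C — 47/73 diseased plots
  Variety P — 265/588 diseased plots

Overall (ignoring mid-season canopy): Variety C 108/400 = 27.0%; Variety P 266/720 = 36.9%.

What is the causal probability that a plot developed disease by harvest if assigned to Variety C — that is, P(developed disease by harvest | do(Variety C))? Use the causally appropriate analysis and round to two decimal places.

0.27

Within every mid-season canopy level Variety P has the lower rate, yet pooled Variety C does — Simpson's reversal.
Mid-season canopy here is a post-treatment variable shaped by the variety; conditioning on it would introduce bias rather than remove it. The overall comparison is the causal one.
So P(outcome | do(Variety C)) is just the pooled rate for Variety C: 108/400 = 0.270.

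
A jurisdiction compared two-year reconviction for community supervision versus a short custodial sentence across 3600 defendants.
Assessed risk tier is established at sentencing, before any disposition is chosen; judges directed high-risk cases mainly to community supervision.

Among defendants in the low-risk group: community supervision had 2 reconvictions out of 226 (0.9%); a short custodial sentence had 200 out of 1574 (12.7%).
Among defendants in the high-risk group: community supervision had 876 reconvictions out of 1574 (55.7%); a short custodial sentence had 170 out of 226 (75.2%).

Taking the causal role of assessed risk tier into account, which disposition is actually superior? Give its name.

community supervision is lower inside every assessed risk tier stratum but a short custodial sentence is lower in aggregate. Whether to stratify depends on how assessed risk tier relates to the disposition.
Nothing the disposition does changes assessed risk tier; the imbalance is an allocation artefact. With assessed risk tier also predicting the outcome, the pooled figure is confounded, and the within-stratum comparison is the causal one.
Within each level — low-risk: 0.9% vs 12.7%; high-risk: 55.7% vs 75.2% — community supervision is lower every time.

community supervision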